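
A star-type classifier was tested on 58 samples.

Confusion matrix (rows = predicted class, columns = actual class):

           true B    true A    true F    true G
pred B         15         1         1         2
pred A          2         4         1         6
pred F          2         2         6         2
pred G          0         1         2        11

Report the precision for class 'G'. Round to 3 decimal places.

0.786

Take TP from the diagonal, FP from the rest of the 'G' prediction marginal, FN from the rest of the 'G' actual marginal.
precision = TP/(TP+FP).
G: TP=11, FP=0+1+2=3 → 11/14 = 0.7857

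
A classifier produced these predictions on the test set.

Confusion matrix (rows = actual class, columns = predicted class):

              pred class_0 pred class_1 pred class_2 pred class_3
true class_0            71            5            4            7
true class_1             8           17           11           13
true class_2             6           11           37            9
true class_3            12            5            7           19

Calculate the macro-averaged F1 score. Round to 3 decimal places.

Per-class F1 score (2·TP/(2·TP+FP+FN)):
  class_0: TP=71, FP=8+6+12=26, FN=5+4+7=16 → 142/184 = 0.7717
  class_1: TP=17, FP=5+11+5=21, FN=8+11+13=32 → 34/87 = 0.3908
  class_2: TP=37, FP=4+11+7=22, FN=6+11+9=26 → 74/122 = 0.6066
  class_3: TP=19, FP=7+13+9=29, FN=12+5+7=24 → 38/91 = 0.4176
Macro-F1 score = mean = (0.7717 + 0.3908 + 0.6066 + 0.4176) / 4 = 0.547

0.547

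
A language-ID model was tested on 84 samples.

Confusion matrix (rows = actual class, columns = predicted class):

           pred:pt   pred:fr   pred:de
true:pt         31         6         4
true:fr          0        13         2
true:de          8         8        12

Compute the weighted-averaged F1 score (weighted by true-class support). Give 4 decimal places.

Per-class F1 score (2·TP/(2·TP+FP+FN)):
  pt: TP=31, FP=0+8=8, FN=6+4=10 → 62/80 = 0.77500
  fr: TP=13, FP=6+8=14, FN=0+2=2 → 26/42 = 0.61905
  de: TP=12, FP=4+2=6, FN=8+8=16 → 24/46 = 0.52174
Weighted-F1 score = Σ (supportᵢ/N)·F1 scoreᵢ with N=84: (41/84)·0.77500 + (15/84)·0.61905 + (28/84)·0.52174 = 0.6627

0.6627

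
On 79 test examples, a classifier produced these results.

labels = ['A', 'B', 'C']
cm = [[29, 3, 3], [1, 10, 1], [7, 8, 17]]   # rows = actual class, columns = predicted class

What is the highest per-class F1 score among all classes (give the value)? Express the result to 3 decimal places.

Per-class F1 score (2·TP/(2·TP+FP+FN)):
  A: TP=29, FP=1+7=8, FN=3+3=6 → 58/72 = 0.8056
  B: TP=10, FP=3+8=11, FN=1+1=2 → 20/33 = 0.6061
  C: TP=17, FP=3+1=4, FN=7+8=15 → 34/53 = 0.6415
Highest is class 'A' with F1 score = 0.806.

0.806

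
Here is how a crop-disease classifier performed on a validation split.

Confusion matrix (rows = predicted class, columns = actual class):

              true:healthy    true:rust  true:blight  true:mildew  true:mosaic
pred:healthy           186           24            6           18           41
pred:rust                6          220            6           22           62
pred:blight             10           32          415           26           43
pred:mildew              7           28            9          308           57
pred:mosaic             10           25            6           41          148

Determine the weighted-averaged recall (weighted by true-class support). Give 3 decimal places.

Per-class recall (TP/(TP+FN)):
  healthy: TP=186, FN=6+10+7+10=33 → 186/219 = 0.8493
  rust: TP=220, FN=24+32+28+25=109 → 220/329 = 0.6687
  blight: TP=415, FN=6+6+9+6=27 → 415/442 = 0.9389
  mildew: TP=308, FN=18+22+26+41=107 → 308/415 = 0.7422
  mosaic: TP=148, FN=41+62+43+57=203 → 148/351 = 0.4217
Weighted-recall = Σ (supportᵢ/N)·recallᵢ with N=1756: (219/1756)·0.8493 + (329/1756)·0.6687 + (442/1756)·0.9389 + (415/1756)·0.7422 + (351/1756)·0.4217 = 0.727

0.727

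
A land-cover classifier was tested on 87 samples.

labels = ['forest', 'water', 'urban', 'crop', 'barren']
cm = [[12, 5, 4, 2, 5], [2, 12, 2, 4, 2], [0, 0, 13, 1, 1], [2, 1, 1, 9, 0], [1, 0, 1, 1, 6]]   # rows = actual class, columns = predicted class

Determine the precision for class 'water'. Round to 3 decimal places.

0.667

precision = TP/(TP+FP).
water: TP=12, FP=5+0+1+0=6 → 12/18 = 0.6667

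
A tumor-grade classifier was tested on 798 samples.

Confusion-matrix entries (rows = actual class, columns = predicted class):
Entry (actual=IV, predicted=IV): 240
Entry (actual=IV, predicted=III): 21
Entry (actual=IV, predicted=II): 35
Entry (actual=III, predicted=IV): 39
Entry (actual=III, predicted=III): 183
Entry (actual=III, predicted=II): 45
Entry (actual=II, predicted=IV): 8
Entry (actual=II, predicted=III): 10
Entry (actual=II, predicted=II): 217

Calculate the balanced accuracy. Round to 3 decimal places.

0.807

Balanced accuracy = mean of per-class recall.
  IV: recall = 240/296 = 0.8108
  III: recall = 183/267 = 0.6854
  II: recall = 217/235 = 0.9234
Mean = (0.8108 + 0.6854 + 0.9234) / 3 = 0.807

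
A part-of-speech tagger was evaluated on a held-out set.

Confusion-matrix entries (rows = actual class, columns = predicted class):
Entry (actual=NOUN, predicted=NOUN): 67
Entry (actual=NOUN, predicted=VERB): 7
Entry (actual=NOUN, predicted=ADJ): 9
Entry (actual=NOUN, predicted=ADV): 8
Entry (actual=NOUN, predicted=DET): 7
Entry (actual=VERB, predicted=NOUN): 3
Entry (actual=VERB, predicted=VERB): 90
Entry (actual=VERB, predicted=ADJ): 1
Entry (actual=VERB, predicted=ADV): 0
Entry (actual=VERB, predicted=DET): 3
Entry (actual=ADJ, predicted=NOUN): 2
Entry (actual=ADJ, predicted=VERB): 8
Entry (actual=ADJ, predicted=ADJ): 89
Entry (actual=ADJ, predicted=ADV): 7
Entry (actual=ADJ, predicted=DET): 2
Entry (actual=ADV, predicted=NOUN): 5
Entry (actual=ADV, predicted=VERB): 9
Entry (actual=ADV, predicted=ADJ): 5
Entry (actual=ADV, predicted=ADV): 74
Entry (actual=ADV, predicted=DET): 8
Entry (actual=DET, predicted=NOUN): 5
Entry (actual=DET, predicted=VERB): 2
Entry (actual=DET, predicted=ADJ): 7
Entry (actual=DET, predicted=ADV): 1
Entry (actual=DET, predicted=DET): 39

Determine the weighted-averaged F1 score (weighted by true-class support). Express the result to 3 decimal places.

Per-class F1 score (2·TP/(2·TP+FP+FN)):
  NOUN: TP=67, FP=3+2+5+5=15, FN=7+9+8+7=31 → 134/180 = 0.7444
  VERB: TP=90, FP=7+8+9+2=26, FN=3+1+0+3=7 → 180/213 = 0.8451
  ADJ: TP=89, FP=9+1+5+7=22, FN=2+8+7+2=19 → 178/219 = 0.8128
  ADV: TP=74, FP=8+0+7+1=16, FN=5+9+5+8=27 → 148/191 = 0.7749
  DET: TP=39, FP=7+3+2+8=20, FN=5+2+7+1=15 → 78/113 = 0.6903
Weighted-F1 score = Σ (supportᵢ/N)·F1 scoreᵢ with N=458: (98/458)·0.7444 + (97/458)·0.8451 + (108/458)·0.8128 + (101/458)·0.7749 + (54/458)·0.6903 = 0.782

0.782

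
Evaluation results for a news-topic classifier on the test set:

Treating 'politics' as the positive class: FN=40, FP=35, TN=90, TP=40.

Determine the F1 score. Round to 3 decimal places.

Precision = TP/(TP+FP) = 40/75 = 0.5333
Recall = TP/(TP+FN) = 40/80 = 0.5000
F1 = 2·TP/(2·TP+FP+FN) = 80/155 = 0.516

0.516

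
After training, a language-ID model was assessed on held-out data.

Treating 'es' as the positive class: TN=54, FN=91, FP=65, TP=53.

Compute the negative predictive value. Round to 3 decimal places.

NPV = TN/(TN+FN) = 54/(54+91) = 0.372

0.372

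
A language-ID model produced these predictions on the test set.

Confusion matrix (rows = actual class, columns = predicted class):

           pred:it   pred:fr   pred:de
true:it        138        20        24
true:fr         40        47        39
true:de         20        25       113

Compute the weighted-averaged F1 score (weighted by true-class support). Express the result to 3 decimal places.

0.630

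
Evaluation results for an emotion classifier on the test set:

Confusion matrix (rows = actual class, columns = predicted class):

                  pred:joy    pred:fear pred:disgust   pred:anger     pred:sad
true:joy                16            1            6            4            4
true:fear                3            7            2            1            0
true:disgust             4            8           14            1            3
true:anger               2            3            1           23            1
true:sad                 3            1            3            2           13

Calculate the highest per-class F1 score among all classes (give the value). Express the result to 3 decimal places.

Per-class F1 score (2·TP/(2·TP+FP+FN)):
  joy: TP=16, FP=3+4+2+3=12, FN=1+6+4+4=15 → 32/59 = 0.5424
  fear: TP=7, FP=1+8+3+1=13, FN=3+2+1+0=6 → 14/33 = 0.4242
  disgust: TP=14, FP=6+2+1+3=12, FN=4+8+1+3=16 → 28/56 = 0.5000
  anger: TP=23, FP=4+1+1+2=8, FN=2+3+1+1=7 → 46/61 = 0.7541
  sad: TP=13, FP=4+0+3+1=8, FN=3+1+3+2=9 → 26/43 = 0.6047
Highest is class 'anger' with F1 score = 0.754.

0.754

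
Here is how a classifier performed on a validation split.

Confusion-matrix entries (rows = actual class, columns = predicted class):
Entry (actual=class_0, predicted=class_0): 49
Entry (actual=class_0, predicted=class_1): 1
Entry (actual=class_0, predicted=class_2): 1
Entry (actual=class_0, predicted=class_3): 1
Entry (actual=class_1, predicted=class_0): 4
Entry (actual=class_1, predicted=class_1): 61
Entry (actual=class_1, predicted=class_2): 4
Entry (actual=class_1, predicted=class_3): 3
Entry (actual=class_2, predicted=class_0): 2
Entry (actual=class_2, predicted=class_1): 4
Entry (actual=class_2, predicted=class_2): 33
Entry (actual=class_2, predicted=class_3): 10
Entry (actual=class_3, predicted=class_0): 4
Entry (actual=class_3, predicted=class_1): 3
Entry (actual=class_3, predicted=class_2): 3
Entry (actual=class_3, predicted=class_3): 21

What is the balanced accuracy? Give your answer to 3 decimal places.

Balanced accuracy = mean of per-class recall.
  class_0: recall = 49/52 = 0.9423
  class_1: recall = 61/72 = 0.8472
  class_2: recall = 33/49 = 0.6735
  class_3: recall = 21/31 = 0.6774
Mean = (0.9423 + 0.8472 + 0.6735 + 0.6774) / 4 = 0.785

0.785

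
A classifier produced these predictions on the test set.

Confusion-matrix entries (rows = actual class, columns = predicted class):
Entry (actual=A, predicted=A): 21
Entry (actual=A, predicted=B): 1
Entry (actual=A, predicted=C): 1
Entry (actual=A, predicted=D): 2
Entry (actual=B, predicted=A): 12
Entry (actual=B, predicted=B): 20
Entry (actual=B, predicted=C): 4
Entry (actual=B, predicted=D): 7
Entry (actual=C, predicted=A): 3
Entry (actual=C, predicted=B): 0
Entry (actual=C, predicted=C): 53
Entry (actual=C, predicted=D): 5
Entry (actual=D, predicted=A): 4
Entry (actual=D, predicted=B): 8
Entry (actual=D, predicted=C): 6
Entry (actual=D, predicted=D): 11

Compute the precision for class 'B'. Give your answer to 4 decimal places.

0.6897

precision = TP/(TP+FP).
B: TP=20, FP=1+0+8=9 → 20/29 = 0.68966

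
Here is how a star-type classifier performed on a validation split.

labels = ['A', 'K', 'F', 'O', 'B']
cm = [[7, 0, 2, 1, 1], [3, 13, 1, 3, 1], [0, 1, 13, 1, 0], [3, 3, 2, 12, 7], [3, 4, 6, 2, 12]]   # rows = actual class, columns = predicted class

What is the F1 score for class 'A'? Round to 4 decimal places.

0.5185

Take TP from the diagonal, FP from the rest of the 'A' prediction marginal, FN from the rest of the 'A' actual marginal.
F1 score = 2·TP/(2·TP+FP+FN).
A: TP=7, FP=3+0+3+3=9, FN=0+2+1+1=4 → 14/27 = 0.51852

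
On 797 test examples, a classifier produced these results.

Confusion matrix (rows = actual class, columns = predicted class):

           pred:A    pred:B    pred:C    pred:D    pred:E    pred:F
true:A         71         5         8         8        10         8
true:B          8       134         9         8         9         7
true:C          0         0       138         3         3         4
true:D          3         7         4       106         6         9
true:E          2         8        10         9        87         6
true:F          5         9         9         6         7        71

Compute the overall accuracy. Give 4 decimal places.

0.7616

Accuracy = trace / total = (71+134+138+106+87+71=607) / 797 = 607/797 = 0.7616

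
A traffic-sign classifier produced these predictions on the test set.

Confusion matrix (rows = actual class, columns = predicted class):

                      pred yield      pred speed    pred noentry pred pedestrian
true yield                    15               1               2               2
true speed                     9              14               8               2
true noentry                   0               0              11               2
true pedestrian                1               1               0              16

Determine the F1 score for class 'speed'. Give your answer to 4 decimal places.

Take TP from the diagonal, FP from the rest of the 'speed' prediction marginal, FN from the rest of the 'speed' actual marginal.
F1 score = 2·TP/(2·TP+FP+FN).
speed: TP=14, FP=1+0+1=2, FN=9+8+2=19 → 28/49 = 0.57143

0.5714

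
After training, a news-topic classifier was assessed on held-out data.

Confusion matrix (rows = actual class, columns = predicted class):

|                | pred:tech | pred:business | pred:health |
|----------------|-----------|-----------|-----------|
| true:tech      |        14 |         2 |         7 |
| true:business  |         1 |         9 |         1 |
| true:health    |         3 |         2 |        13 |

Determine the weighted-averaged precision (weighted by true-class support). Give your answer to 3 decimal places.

0.705

Per-class precision (TP/(TP+FP)):
  tech: TP=14, FP=1+3=4 → 14/18 = 0.7778
  business: TP=9, FP=2+2=4 → 9/13 = 0.6923
  health: TP=13, FP=7+1=8 → 13/21 = 0.6190
Weighted-precision = Σ (supportᵢ/N)·precisionᵢ with N=52: (23/52)·0.7778 + (11/52)·0.6923 + (18/52)·0.6190 = 0.705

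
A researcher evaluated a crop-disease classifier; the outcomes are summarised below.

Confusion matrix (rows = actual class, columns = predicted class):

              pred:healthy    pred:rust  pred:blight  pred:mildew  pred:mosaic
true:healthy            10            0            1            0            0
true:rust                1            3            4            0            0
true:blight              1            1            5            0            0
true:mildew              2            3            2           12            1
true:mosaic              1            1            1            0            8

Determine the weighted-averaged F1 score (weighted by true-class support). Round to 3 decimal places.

0.680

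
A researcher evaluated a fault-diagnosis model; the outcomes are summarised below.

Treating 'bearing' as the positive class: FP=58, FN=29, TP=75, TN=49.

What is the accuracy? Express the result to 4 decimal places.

0.5877

Accuracy = (TP+TN)/N = (75+49)/211 = 0.5877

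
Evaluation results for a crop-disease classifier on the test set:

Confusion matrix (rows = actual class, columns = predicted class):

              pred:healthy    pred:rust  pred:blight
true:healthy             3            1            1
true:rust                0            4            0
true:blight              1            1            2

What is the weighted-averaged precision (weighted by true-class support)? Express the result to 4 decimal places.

Per-class precision (TP/(TP+FP)):
  healthy: TP=3, FP=0+1=1 → 3/4 = 0.75000
  rust: TP=4, FP=1+1=2 → 4/6 = 0.66667
  blight: TP=2, FP=1+0=1 → 2/3 = 0.66667
Weighted-precision = Σ (supportᵢ/N)·precisionᵢ with N=13: (5/13)·0.75000 + (4/13)·0.66667 + (4/13)·0.66667 = 0.6987

0.6987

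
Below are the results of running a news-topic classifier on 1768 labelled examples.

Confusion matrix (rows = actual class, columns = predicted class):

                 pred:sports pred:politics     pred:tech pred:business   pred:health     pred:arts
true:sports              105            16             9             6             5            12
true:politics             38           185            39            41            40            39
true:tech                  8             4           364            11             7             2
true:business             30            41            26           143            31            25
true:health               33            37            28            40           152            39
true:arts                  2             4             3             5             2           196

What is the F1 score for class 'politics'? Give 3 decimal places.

0.553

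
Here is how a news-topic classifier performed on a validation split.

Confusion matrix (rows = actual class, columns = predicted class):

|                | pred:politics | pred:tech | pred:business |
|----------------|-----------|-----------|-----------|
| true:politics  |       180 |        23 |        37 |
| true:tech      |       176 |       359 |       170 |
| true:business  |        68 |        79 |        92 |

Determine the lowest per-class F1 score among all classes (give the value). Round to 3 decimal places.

0.342

Per-class F1 score (2·TP/(2·TP+FP+FN)):
  politics: TP=180, FP=176+68=244, FN=23+37=60 → 360/664 = 0.5422
  tech: TP=359, FP=23+79=102, FN=176+170=346 → 718/1166 = 0.6158
  business: TP=92, FP=37+170=207, FN=68+79=147 → 184/538 = 0.3420
Lowest is class 'business' with F1 score = 0.342.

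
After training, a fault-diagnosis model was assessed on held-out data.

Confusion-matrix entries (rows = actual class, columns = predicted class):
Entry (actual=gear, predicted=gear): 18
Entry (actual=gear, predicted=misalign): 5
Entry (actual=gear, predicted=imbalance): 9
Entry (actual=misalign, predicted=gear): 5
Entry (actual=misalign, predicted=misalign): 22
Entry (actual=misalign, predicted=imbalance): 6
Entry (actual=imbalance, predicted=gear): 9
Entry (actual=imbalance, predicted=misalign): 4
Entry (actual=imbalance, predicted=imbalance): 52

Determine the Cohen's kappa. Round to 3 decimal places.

0.529

Observed agreement pₒ = trace/N = 92/130 = 0.7077
Expected agreement pₑ = Σ (rowᵢ·colᵢ)/N² = (32·32 + 33·31 + 65·67)/130² = 0.3788
κ = (pₒ − pₑ)/(1 − pₑ) = (0.7077 − 0.3788)/(1 − 0.3788) = 0.529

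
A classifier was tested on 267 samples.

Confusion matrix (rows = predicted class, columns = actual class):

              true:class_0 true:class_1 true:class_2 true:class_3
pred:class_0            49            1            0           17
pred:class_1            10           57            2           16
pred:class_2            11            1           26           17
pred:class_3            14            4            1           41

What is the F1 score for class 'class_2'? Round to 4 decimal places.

Take TP from the diagonal, FP from the rest of the 'class_2' prediction marginal, FN from the rest of the 'class_2' actual marginal.
F1 score = 2·TP/(2·TP+FP+FN).
class_2: TP=26, FP=11+1+17=29, FN=0+2+1=3 → 52/84 = 0.61905

0.6190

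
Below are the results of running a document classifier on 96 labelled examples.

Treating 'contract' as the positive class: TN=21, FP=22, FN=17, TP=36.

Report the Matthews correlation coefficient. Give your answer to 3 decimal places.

MCC = (TP·TN − FP·FN) / √((TP+FP)(TP+FN)(TN+FP)(TN+FN))
Numerator = 36·21 − 22·17 = 382
Denominator = √(58·53·43·38) = √5022916 = 2241.1863
MCC = 382 / 2241.1863 = 0.170

0.170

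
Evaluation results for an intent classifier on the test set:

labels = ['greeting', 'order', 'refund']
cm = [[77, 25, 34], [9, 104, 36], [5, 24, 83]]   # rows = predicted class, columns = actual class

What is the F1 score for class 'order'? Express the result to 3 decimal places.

Treat 'order' as positive and all other classes as negative.
F1 score = 2·TP/(2·TP+FP+FN).
order: TP=104, FP=9+36=45, FN=25+24=49 → 208/302 = 0.6887

0.689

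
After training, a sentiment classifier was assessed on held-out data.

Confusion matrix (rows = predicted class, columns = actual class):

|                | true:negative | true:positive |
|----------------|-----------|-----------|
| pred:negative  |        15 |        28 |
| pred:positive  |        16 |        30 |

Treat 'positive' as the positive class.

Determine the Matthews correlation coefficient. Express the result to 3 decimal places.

MCC = (TP·TN − FP·FN) / √((TP+FP)(TP+FN)(TN+FP)(TN+FN))
Numerator = 30·15 − 16·28 = 2
Denominator = √(46·58·31·43) = √3556444 = 1885.8537
MCC = 2 / 1885.8537 = 0.001

0.001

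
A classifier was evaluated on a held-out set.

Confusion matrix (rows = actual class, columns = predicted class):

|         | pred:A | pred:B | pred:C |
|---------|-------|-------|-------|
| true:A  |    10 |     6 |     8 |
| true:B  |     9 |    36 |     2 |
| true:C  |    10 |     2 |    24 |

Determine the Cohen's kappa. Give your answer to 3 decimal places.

Observed agreement pₒ = trace/N = 70/107 = 0.6542
Expected agreement pₑ = Σ (rowᵢ·colᵢ)/N² = (24·29 + 47·44 + 36·34)/107² = 0.3483
κ = (pₒ − pₑ)/(1 − pₑ) = (0.6542 − 0.3483)/(1 − 0.3483) = 0.469

0.469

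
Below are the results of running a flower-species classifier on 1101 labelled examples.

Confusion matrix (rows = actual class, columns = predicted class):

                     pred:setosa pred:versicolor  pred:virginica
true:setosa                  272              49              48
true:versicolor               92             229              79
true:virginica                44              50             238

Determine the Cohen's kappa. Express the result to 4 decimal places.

0.5075

Observed agreement pₒ = trace/N = 739/1101 = 0.67121
Expected agreement pₑ = Σ (rowᵢ·colᵢ)/N² = (369·408 + 400·328 + 332·365)/1101² = 0.33240
κ = (pₒ − pₑ)/(1 − pₑ) = (0.67121 − 0.33240)/(1 − 0.33240) = 0.5075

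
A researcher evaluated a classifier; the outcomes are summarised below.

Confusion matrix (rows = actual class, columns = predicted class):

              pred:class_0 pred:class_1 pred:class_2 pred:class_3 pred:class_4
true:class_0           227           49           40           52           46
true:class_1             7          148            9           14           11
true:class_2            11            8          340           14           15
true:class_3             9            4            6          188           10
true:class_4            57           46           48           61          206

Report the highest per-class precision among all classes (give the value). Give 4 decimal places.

0.7675

Per-class precision (TP/(TP+FP)):
  class_0: TP=227, FP=7+11+9+57=84 → 227/311 = 0.72990
  class_1: TP=148, FP=49+8+4+46=107 → 148/255 = 0.58039
  class_2: TP=340, FP=40+9+6+48=103 → 340/443 = 0.76749
  class_3: TP=188, FP=52+14+14+61=141 → 188/329 = 0.57143
  class_4: TP=206, FP=46+11+15+10=82 → 206/288 = 0.71528
Highest is class 'class_2' with precision = 0.7675.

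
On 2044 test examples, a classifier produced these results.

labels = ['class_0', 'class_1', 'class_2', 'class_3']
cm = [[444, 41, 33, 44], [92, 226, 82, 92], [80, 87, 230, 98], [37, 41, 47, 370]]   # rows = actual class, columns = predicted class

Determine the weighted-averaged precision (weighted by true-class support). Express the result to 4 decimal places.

0.6151

Per-class precision (TP/(TP+FP)):
  class_0: TP=444, FP=92+80+37=209 → 444/653 = 0.67994
  class_1: TP=226, FP=41+87+41=169 → 226/395 = 0.57215
  class_2: TP=230, FP=33+82+47=162 → 230/392 = 0.58673
  class_3: TP=370, FP=44+92+98=234 → 370/604 = 0.61258
Weighted-precision = Σ (supportᵢ/N)·precisionᵢ with N=2044: (562/2044)·0.67994 + (492/2044)·0.57215 + (495/2044)·0.58673 + (495/2044)·0.61258 = 0.6151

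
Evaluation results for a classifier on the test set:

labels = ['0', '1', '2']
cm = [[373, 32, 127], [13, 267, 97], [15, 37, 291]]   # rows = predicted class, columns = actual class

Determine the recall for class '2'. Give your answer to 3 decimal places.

0.565

recall = TP/(TP+FN).
2: TP=291, FN=127+97=224 → 291/515 = 0.5650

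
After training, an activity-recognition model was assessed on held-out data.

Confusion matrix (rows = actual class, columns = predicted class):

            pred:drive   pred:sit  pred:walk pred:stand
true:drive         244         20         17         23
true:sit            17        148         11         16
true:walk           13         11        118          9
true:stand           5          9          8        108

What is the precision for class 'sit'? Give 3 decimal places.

0.787

One-vs-rest for 'sit': TP = diagonal; FP = other classes predicted 'sit'; FN = 'sit' predicted as other.
precision = TP/(TP+FP).
sit: TP=148, FP=20+11+9=40 → 148/188 = 0.7872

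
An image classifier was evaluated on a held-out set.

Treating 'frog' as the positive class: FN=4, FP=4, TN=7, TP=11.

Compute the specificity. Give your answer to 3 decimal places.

Specificity = TN/(TN+FP) = 7/(7+4) = 0.636

0.636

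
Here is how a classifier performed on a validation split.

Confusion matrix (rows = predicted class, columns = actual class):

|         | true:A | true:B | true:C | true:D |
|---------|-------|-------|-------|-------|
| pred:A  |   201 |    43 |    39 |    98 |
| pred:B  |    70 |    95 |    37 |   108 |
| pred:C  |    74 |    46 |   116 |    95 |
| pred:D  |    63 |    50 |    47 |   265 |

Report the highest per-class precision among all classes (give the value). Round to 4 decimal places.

0.6235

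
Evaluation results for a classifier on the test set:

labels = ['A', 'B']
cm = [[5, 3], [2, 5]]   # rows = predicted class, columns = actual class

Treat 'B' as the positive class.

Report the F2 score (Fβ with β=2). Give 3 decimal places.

Fβ = (1+β²)·TP / ((1+β²)·TP + β²·FN + FP), with β²=4
= 5·5 / (5·5 + 4·3 + 2) = 0.641

0.641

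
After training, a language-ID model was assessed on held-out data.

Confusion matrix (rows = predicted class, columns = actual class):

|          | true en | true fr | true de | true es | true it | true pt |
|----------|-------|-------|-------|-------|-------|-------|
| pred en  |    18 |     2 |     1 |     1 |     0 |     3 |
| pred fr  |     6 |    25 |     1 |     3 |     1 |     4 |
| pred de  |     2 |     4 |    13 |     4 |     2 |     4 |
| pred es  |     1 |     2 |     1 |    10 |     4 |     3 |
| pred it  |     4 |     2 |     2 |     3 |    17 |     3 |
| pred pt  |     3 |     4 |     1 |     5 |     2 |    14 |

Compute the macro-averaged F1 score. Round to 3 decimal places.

Per-class F1 score (2·TP/(2·TP+FP+FN)):
  en: TP=18, FP=2+1+1+0+3=7, FN=6+2+1+4+3=16 → 36/59 = 0.6102
  fr: TP=25, FP=6+1+3+1+4=15, FN=2+4+2+2+4=14 → 50/79 = 0.6329
  de: TP=13, FP=2+4+4+2+4=16, FN=1+1+1+2+1=6 → 26/48 = 0.5417
  es: TP=10, FP=1+2+1+4+3=11, FN=1+3+4+3+5=16 → 20/47 = 0.4255
  it: TP=17, FP=4+2+2+3+3=14, FN=0+1+2+4+2=9 → 34/57 = 0.5965
  pt: TP=14, FP=3+4+1+5+2=15, FN=3+4+4+3+3=17 → 28/60 = 0.4667
Macro-F1 score = mean = (0.6102 + 0.6329 + 0.5417 + 0.4255 + 0.5965 + 0.4667) / 6 = 0.546

0.546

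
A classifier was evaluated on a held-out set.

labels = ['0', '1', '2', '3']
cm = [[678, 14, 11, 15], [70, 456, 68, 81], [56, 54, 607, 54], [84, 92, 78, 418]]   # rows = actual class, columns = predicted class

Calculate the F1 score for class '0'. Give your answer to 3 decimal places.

F1 score = 2·TP/(2·TP+FP+FN).
0: TP=678, FP=70+56+84=210, FN=14+11+15=40 → 1356/1606 = 0.8443

0.844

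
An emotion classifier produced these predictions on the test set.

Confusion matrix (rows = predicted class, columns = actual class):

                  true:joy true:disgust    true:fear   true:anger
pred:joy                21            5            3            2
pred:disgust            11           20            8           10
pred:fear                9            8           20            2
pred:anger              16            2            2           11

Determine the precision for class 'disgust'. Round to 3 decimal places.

Take TP from the diagonal, FP from the rest of the 'disgust' prediction marginal, FN from the rest of the 'disgust' actual marginal.
precision = TP/(TP+FP).
disgust: TP=20, FP=11+8+10=29 → 20/49 = 0.4082

0.408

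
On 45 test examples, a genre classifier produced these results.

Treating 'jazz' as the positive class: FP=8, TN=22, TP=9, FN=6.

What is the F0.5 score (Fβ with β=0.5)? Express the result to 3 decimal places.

0.542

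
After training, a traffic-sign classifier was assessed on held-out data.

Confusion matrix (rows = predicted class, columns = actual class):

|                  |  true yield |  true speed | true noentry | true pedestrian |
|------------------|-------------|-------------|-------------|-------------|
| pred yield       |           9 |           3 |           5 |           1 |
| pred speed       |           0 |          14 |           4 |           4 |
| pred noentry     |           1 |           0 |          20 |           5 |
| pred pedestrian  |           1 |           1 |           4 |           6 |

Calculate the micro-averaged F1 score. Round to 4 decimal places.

Micro-averaging pools counts across classes: ΣTP=49, ΣFP=29, ΣFN=29.
Micro-F1 score = 2·TP/(2·TP+FP+FN) on pooled counts = 0.6282 (equals overall accuracy in single-label multiclass).

0.6282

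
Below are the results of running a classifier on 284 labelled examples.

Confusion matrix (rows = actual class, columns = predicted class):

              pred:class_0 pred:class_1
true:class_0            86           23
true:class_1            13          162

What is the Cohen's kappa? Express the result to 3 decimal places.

0.727

Observed agreement pₒ = trace/N = 248/284 = 0.8732
Expected agreement pₑ = Σ (rowᵢ·colᵢ)/N² = (109·99 + 175·185)/284² = 0.5352
κ = (pₒ − pₑ)/(1 − pₑ) = (0.8732 − 0.5352)/(1 − 0.5352) = 0.727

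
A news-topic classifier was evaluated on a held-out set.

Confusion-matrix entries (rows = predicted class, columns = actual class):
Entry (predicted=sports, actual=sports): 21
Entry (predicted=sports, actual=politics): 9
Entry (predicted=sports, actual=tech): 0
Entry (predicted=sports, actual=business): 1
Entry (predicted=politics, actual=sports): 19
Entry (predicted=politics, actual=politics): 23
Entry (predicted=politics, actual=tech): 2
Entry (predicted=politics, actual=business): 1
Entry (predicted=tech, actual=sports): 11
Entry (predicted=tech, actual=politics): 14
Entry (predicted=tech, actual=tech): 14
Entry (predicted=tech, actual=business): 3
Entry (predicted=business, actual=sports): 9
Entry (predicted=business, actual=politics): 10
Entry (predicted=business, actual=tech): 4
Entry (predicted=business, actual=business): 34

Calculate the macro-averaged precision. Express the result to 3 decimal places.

Per-class precision (TP/(TP+FP)):
  sports: TP=21, FP=9+0+1=10 → 21/31 = 0.6774
  politics: TP=23, FP=19+2+1=22 → 23/45 = 0.5111
  tech: TP=14, FP=11+14+3=28 → 14/42 = 0.3333
  business: TP=34, FP=9+10+4=23 → 34/57 = 0.5965
Macro-precision = mean = (0.6774 + 0.5111 + 0.3333 + 0.5965) / 4 = 0.530

0.530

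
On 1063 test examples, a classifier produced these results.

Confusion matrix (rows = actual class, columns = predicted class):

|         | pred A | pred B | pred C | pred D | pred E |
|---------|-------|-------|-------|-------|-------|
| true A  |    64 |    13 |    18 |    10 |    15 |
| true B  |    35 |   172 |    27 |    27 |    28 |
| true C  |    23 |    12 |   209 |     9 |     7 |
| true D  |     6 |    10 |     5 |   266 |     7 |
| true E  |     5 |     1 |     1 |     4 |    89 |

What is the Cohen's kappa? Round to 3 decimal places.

Observed agreement pₒ = trace/N = 800/1063 = 0.7526
Expected agreement pₑ = Σ (rowᵢ·colᵢ)/N² = (120·133 + 289·208 + 260·260 + 294·316 + 100·146)/1063² = 0.2223
κ = (pₒ − pₑ)/(1 − pₑ) = (0.7526 − 0.2223)/(1 − 0.2223) = 0.682

0.682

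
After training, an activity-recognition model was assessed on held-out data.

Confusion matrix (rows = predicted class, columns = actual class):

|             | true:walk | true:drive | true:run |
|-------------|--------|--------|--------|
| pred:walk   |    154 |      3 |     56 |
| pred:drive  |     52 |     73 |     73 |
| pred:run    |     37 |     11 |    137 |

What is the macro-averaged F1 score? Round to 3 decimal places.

0.598

Per-class F1 score (2·TP/(2·TP+FP+FN)):
  walk: TP=154, FP=3+56=59, FN=52+37=89 → 308/456 = 0.6754
  drive: TP=73, FP=52+73=125, FN=3+11=14 → 146/285 = 0.5123
  run: TP=137, FP=37+11=48, FN=56+73=129 → 274/451 = 0.6075
Macro-F1 score = mean = (0.6754 + 0.5123 + 0.6075) / 3 = 0.598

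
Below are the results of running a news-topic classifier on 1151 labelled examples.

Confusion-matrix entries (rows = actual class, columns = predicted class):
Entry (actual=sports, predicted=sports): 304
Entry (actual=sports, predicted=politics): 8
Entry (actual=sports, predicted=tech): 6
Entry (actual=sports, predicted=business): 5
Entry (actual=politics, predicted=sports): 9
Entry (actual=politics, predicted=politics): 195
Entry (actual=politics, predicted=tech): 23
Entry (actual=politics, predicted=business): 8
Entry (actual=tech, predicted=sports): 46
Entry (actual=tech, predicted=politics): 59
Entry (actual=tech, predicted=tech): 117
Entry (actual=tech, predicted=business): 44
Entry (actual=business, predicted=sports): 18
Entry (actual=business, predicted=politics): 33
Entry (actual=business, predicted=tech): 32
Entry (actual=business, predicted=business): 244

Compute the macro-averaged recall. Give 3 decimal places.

0.739

Per-class recall (TP/(TP+FN)):
  sports: TP=304, FN=8+6+5=19 → 304/323 = 0.9412
  politics: TP=195, FN=9+23+8=40 → 195/235 = 0.8298
  tech: TP=117, FN=46+59+44=149 → 117/266 = 0.4398
  business: TP=244, FN=18+33+32=83 → 244/327 = 0.7462
Macro-recall = mean = (0.9412 + 0.8298 + 0.4398 + 0.7462) / 4 = 0.739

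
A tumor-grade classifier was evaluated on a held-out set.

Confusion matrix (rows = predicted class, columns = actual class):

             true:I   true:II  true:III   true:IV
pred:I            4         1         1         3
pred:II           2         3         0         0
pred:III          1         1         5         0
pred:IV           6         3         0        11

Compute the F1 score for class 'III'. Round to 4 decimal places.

0.7692

One-vs-rest for 'III': TP = diagonal; FP = other classes predicted 'III'; FN = 'III' predicted as other.
F1 score = 2·TP/(2·TP+FP+FN).
III: TP=5, FP=1+1+0=2, FN=1+0+0=1 → 10/13 = 0.76923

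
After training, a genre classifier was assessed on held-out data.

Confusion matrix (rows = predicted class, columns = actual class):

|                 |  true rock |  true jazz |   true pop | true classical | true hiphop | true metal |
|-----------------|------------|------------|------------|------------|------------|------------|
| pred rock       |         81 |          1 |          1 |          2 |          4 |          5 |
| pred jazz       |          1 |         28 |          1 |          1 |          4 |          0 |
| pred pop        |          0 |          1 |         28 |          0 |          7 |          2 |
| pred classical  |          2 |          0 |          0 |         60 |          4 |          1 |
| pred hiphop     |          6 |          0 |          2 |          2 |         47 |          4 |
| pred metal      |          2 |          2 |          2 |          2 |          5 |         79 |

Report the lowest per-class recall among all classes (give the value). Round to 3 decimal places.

Per-class recall (TP/(TP+FN)):
  rock: TP=81, FN=1+0+2+6+2=11 → 81/92 = 0.8804
  jazz: TP=28, FN=1+1+0+0+2=4 → 28/32 = 0.8750
  pop: TP=28, FN=1+1+0+2+2=6 → 28/34 = 0.8235
  classical: TP=60, FN=2+1+0+2+2=7 → 60/67 = 0.8955
  hiphop: TP=47, FN=4+4+7+4+5=24 → 47/71 = 0.6620
  metal: TP=79, FN=5+0+2+1+4=12 → 79/91 = 0.8681
Lowest is class 'hiphop' with recall = 0.662.

0.662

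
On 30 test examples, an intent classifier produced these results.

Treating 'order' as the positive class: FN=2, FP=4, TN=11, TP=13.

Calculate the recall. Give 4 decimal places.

Recall = TP/(TP+FN) = 13/(13+2) = 13/15 = 0.8667

0.8667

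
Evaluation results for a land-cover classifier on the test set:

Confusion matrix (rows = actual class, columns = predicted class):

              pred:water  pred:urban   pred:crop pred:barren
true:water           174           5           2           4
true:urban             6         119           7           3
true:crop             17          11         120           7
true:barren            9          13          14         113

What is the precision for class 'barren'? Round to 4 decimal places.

0.8898

Treat 'barren' as positive and all other classes as negative.
precision = TP/(TP+FP).
barren: TP=113, FP=4+3+7=14 → 113/127 = 0.88976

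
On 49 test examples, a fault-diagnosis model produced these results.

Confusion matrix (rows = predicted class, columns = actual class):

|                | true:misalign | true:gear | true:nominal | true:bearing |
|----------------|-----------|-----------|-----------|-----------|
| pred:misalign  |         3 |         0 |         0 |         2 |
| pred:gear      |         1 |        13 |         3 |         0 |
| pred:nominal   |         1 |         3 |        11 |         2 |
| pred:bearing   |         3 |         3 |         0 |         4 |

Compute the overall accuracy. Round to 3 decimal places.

0.633

Accuracy = trace / total = (3+13+11+4=31) / 49 = 31/49 = 0.633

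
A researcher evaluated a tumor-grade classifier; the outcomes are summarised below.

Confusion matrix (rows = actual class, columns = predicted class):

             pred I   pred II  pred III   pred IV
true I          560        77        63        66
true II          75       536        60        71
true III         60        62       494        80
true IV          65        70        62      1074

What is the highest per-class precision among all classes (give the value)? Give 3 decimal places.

0.832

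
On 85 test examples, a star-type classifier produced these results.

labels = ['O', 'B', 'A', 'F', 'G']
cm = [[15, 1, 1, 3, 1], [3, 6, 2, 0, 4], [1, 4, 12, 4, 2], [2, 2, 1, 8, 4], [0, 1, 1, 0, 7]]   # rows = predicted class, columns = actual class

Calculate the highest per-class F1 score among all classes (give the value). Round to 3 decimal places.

Per-class F1 score (2·TP/(2·TP+FP+FN)):
  O: TP=15, FP=1+1+3+1=6, FN=3+1+2+0=6 → 30/42 = 0.7143
  B: TP=6, FP=3+2+0+4=9, FN=1+4+2+1=8 → 12/29 = 0.4138
  A: TP=12, FP=1+4+4+2=11, FN=1+2+1+1=5 → 24/40 = 0.6000
  F: TP=8, FP=2+2+1+4=9, FN=3+0+4+0=7 → 16/32 = 0.5000
  G: TP=7, FP=0+1+1+0=2, FN=1+4+2+4=11 → 14/27 = 0.5185
Highest is class 'O' with F1 score = 0.714.

0.714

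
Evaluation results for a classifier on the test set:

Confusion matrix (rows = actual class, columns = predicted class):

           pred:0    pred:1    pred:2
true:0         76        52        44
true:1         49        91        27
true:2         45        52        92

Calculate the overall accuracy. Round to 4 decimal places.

Accuracy = trace / total = (76+91+92=259) / 528 = 259/528 = 0.4905

0.4905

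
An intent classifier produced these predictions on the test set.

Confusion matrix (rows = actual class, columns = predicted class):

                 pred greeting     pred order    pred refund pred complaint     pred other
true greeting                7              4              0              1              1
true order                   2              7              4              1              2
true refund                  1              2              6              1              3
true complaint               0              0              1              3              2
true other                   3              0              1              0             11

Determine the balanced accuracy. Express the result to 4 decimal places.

0.5342

Balanced accuracy = mean of per-class recall.
  greeting: recall = 7/13 = 0.53846
  order: recall = 7/16 = 0.43750
  refund: recall = 6/13 = 0.46154
  complaint: recall = 3/6 = 0.50000
  other: recall = 11/15 = 0.73333
Mean = (0.53846 + 0.43750 + 0.46154 + 0.50000 + 0.73333) / 5 = 0.5342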